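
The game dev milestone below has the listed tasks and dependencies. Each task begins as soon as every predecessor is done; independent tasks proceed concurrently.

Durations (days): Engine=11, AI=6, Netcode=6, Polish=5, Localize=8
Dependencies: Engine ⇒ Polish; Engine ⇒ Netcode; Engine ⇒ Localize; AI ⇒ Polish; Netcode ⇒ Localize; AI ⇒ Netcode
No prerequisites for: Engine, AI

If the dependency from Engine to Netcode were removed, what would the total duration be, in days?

Original critical path: Engine→Netcode→Localize = 11+6+8 = 25 ⇒ 25 days.
Without Engine→Netcode, Netcode's earliest start moves from 11 to 6.
After: AI→Netcode→Localize = 6+6+8 = 20 → 20 days.

20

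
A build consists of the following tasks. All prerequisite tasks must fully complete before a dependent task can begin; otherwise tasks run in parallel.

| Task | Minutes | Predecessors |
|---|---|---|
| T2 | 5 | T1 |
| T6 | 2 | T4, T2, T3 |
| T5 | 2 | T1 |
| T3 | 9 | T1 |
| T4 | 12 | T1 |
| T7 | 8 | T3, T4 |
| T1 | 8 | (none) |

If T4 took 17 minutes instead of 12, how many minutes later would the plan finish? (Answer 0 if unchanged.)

5

The binding path is T1→T4→T7 = 8+12+8 = 28; finish at 28 minutes.
T4 is on the critical path; changing it to 17 makes that path 33 minutes.
The critical path is still T1→T4→T7; finish is now 33 minutes.
Change in finish: 33 − 28 = +5 minutes.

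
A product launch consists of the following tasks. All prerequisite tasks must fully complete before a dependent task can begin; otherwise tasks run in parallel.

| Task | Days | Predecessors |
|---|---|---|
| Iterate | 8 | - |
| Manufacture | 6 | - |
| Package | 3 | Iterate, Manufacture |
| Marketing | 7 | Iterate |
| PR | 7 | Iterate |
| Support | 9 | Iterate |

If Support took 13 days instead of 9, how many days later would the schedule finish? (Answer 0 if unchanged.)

4

Critical path before the change: Iterate→Support = 8+9 = 17 giving 17 days.
Since Support is critical, the +4 change carries straight to that chain (now 21 days).
That remains the longest chain; total 21 days.
Change in finish: 21 − 17 = +4 days.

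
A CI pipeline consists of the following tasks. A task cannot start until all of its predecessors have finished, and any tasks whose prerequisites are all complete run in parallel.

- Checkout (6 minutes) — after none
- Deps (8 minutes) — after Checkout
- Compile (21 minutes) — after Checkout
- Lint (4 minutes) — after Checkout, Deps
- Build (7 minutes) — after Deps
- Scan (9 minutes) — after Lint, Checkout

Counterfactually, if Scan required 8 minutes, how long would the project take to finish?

27

The binding path is Checkout→Deps→Lint→Scan = 6+8+4+9 = 27; finish at 27 minutes.
Scan lies on that path, so at 8 minutes the path becomes 26 minutes.
The binding chain switches to Checkout→Compile = 6+21 = 27; finish 27 minutes.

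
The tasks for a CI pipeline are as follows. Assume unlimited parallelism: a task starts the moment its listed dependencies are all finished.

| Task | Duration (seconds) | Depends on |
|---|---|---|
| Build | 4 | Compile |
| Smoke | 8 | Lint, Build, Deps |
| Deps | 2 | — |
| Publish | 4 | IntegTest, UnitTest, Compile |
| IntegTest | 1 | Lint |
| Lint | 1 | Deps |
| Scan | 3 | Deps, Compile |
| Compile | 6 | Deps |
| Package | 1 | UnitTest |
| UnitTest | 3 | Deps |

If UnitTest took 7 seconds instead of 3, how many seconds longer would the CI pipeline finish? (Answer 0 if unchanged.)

Baseline: Deps→Compile→Build→Smoke = 2+6+4+8 = 20 → 20 seconds.
The longest path through UnitTest is only 9 seconds, so UnitTest has float 11.
The critical path is still Deps→Compile→Build→Smoke; finish is now 20 seconds.
Change in finish: 20 − 20 = +0 seconds.

0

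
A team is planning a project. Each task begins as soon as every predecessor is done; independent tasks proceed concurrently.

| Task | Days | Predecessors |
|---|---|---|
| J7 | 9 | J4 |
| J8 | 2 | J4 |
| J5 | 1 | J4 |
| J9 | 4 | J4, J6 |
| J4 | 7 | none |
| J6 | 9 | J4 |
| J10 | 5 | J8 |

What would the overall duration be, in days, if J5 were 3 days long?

The binding path is J4→J6→J9 = 7+9+4 = 20; finish at 20 days.
The longest path through J5 is only 8 days, so J5 has float 12.
The critical path is still J4→J6→J9; finish is now 20 days.

20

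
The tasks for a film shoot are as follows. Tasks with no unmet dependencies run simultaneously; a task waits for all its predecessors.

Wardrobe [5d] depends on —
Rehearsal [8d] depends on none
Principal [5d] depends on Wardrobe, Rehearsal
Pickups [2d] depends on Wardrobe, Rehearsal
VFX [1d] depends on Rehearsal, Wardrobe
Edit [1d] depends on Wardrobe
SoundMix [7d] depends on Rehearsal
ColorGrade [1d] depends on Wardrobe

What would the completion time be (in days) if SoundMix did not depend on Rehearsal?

13

With the dependency in place, Rehearsal→SoundMix = 8+7 = 15 sets the finish at 15 days.
Without Rehearsal→SoundMix, SoundMix's earliest start moves from 8 to 0.
New critical path: Rehearsal→Principal = 8+5 = 13 ⇒ 13 days.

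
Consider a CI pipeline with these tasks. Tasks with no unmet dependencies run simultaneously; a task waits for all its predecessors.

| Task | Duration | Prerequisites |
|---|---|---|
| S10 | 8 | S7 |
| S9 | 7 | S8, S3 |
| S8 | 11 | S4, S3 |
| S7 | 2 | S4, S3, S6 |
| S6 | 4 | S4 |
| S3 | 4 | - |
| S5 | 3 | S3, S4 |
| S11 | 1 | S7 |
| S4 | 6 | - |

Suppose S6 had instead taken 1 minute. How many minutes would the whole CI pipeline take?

24

Baseline: S4→S8→S9 = 6+11+7 = 24 → 24 minutes.
The longest path through S6 is only 20 minutes, so S6 has float 4.
The critical path is still S4→S8→S9; finish is now 24 minutes.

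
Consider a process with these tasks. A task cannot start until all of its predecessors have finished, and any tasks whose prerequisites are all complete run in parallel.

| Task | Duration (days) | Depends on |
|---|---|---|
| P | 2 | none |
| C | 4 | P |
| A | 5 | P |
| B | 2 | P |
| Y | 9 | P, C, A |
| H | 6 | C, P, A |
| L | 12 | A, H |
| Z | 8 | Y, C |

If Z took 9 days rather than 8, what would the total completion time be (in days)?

Actual critical path: P→A→H→L = 2+5+6+12 = 25 ⇒ 25 days.
Z is off the critical path — its longest chain is 24 days, giving 1 of slack.
New critical path: P→A→Y→Z = 2+5+9+9 = 25 ⇒ 25 days.

25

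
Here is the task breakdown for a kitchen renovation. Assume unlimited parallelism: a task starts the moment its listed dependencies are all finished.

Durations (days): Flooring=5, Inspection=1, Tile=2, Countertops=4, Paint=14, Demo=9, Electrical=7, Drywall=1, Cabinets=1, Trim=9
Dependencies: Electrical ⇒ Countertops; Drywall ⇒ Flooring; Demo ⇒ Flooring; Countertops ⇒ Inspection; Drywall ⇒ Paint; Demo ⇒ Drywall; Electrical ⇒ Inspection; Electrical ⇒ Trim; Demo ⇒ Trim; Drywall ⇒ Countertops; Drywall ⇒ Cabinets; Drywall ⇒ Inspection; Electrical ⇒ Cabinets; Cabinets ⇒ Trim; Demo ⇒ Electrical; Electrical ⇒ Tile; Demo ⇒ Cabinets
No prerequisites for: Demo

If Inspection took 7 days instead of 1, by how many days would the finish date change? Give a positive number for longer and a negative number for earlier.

The binding path is Demo→Electrical→Cabinets→Trim = 9+7+1+9 = 26; finish at 26 days.
Inspection has 5 days of float (longest path through it is 21).
Now Demo→Electrical→Countertops→Inspection = 9+7+4+7 = 27 is longest, so the finish becomes 27 days.
Change in finish: 27 − 26 = +1 days.

1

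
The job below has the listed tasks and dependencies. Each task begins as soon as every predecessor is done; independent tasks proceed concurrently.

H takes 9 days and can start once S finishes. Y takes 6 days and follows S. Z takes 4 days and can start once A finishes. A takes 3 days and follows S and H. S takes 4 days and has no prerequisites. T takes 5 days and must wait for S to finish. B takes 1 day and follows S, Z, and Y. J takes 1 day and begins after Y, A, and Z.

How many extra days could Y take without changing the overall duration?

10

S→H→A→Z→J = 4+9+3+4+1 = 21 sets the makespan at 21 days.
The longest chain containing Y totals 11 days.
Slack of Y = 14 − 4 = 10 days.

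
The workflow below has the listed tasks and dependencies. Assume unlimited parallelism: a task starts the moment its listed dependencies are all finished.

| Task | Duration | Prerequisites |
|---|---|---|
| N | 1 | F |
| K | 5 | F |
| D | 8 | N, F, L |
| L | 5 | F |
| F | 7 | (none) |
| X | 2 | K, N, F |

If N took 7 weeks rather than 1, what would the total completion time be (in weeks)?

22

Critical path before the change: F→L→D = 7+5+8 = 20 giving 20 weeks.
N is off the critical path — its longest chain is 16 weeks, giving 4 of slack.
Now F→N→D = 7+7+8 = 22 is longest, so the finish becomes 22 weeks.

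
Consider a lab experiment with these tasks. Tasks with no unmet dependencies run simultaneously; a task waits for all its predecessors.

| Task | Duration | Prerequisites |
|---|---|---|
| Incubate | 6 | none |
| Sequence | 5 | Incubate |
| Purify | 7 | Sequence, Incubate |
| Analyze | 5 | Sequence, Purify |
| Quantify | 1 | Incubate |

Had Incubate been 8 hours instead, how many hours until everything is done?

25

Critical path before the change: Incubate→Sequence→Purify→Analyze = 6+5+7+5 = 23 giving 23 hours.
Since Incubate is critical, the +2 change carries straight to that chain (now 25 hours).
That remains the longest chain; total 25 hours.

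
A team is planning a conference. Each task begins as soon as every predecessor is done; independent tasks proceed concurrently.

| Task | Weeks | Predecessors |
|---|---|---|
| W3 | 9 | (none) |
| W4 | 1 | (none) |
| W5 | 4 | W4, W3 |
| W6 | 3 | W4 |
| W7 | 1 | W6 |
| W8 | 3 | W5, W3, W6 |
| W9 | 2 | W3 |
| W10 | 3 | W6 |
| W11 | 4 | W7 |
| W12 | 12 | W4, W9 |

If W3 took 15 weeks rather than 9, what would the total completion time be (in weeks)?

29

As given, the longest chain is W3→W9→W12 = 9+2+12 = 23, so the finish is 23 weeks.
W3 lies on that path, so at 15 weeks the path becomes 29 weeks.
No other chain overtakes it, so the finish is 29 weeks.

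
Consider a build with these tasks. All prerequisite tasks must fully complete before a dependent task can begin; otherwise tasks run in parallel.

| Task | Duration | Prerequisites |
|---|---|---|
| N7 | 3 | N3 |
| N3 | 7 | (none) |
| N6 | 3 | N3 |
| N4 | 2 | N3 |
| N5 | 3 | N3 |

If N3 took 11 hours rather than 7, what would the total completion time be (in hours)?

The binding path is N3→N5 = 7+3 = 10; finish at 10 hours.
N3 is on the critical path; changing it to 11 makes that path 14 hours.
That remains the longest chain; total 14 hours.

14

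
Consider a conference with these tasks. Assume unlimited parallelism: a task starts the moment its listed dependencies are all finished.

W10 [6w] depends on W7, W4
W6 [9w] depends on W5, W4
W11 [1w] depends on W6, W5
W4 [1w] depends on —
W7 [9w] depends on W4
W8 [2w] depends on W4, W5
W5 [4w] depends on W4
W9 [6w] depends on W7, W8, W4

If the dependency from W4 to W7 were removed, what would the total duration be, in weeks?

15

Original critical path: W4→W7→W9 = 1+9+6 = 16 ⇒ 16 weeks.
Without W4→W7, W7's earliest start moves from 1 to 0.
After: W4→W5→W6→W11 = 1+4+9+1 = 15 → 15 weeks.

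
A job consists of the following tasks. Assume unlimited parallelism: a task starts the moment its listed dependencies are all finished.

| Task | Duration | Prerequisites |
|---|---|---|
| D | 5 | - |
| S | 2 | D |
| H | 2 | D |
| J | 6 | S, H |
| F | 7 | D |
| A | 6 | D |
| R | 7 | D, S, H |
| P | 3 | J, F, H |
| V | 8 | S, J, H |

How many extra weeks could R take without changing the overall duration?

Critical path: D→S→J→V = 5+2+6+8 = 21, so the finish is 21 weeks.
The longest chain containing R totals 14 weeks.
Slack of R = 14 − 7 = 7 weeks.

7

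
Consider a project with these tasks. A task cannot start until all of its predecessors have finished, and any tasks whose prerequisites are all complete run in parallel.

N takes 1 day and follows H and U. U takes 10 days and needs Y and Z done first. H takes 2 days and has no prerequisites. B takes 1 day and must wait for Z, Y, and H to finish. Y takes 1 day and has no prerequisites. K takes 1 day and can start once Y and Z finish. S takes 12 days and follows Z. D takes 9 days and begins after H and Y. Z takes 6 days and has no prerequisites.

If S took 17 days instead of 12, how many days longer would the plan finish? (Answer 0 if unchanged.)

The binding path is Z→S = 6+12 = 18; finish at 18 days.
S is on the critical path; changing it to 17 makes that path 23 days.
That remains the longest chain; total 23 days.
Change in finish: 23 − 18 = +5 days.

5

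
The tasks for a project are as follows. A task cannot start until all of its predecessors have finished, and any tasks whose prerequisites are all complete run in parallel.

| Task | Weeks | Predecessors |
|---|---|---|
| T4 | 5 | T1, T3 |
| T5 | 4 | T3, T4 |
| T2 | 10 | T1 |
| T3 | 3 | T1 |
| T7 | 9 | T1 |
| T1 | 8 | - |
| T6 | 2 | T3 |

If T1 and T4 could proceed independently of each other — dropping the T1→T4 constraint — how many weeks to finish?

20

Original critical path: T1→T3→T4→T5 = 8+3+5+4 = 20 ⇒ 20 weeks.
Dropping T1→T4 doesn't change T4's earliest start (11); another predecessor still binds.
After: T1→T3→T4→T5 = 8+3+5+4 = 20 → 20 weeks.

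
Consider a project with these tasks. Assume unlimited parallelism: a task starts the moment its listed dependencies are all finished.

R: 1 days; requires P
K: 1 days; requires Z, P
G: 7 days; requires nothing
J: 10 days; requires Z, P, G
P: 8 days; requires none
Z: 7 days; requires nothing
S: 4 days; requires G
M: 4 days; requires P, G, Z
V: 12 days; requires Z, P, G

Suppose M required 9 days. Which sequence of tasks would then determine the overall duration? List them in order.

Baseline: P→V = 8+12 = 20 → 20 days.
M has 8 days of float (longest path through it is 12).
The critical path is still P→V; finish is now 20 days.

P, V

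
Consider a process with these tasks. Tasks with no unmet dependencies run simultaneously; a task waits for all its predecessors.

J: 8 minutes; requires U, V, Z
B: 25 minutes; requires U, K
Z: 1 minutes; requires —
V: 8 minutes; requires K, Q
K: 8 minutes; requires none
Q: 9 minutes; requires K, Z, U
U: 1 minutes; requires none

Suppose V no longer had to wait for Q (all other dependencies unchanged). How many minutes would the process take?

33

With the dependency in place, K→B = 8+25 = 33 sets the finish at 33 minutes.
Without Q→V, V's earliest start moves from 17 to 8.
New critical path: K→B = 8+25 = 33 ⇒ 33 minutes.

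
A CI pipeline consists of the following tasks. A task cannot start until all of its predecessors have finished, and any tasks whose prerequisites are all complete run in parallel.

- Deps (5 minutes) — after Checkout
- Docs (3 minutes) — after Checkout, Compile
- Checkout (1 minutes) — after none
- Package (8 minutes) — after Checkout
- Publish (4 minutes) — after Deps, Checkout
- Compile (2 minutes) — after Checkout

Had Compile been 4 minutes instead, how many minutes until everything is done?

Actual critical path: Checkout→Deps→Publish = 1+5+4 = 10 ⇒ 10 minutes.
Compile has 4 minutes of float (longest path through it is 6).
No other chain overtakes it, so the finish is 10 minutes.

10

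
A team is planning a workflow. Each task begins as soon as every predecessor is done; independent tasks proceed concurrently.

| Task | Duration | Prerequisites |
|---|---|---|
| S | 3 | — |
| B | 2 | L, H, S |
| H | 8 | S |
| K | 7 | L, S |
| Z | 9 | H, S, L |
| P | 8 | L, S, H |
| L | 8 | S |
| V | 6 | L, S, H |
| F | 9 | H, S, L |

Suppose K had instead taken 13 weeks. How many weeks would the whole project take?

24

The binding path is S→H→Z = 3+8+9 = 20; finish at 20 weeks.
The longest path through K is only 18 weeks, so K has float 2.
The binding chain switches to S→L→K = 3+8+13 = 24; finish 24 weeks.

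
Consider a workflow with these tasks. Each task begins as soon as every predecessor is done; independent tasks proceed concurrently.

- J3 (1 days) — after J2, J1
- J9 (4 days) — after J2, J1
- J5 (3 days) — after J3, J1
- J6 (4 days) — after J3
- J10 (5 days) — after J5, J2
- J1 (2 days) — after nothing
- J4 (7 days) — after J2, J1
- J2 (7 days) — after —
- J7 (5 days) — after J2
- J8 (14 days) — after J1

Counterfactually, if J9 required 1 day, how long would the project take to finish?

16

The binding path is J1→J8 = 2+14 = 16; finish at 16 days.
The longest path through J9 is only 11 days, so J9 has float 5.
No other chain overtakes it, so the finish is 16 days.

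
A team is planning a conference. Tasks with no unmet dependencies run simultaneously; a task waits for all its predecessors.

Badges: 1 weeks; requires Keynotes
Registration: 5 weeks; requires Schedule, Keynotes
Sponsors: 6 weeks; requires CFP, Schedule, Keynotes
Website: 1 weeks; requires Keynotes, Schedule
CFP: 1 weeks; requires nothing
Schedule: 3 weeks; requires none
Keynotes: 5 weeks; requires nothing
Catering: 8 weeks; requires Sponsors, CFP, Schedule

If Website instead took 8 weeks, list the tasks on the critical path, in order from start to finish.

As given, the longest chain is Keynotes→Sponsors→Catering = 5+6+8 = 19, so the finish is 19 weeks.
Website is off the critical path — its longest chain is 6 weeks, giving 13 of slack.
The critical path is still Keynotes→Sponsors→Catering; finish is now 19 weeks.

Keynotes, Sponsors, Catering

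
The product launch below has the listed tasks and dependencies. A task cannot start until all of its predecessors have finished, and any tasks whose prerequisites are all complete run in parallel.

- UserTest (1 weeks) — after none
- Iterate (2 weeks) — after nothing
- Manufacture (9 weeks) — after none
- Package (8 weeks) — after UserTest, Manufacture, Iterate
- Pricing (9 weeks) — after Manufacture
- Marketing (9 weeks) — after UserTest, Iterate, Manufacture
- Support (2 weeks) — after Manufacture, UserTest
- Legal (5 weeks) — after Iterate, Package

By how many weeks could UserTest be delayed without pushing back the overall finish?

The longest chain is Manufacture→Package→Legal = 9+8+5 = 22; overall finish 22 weeks.
The longest chain containing UserTest totals 14 weeks.
Float = 22 − 14 = 8.

8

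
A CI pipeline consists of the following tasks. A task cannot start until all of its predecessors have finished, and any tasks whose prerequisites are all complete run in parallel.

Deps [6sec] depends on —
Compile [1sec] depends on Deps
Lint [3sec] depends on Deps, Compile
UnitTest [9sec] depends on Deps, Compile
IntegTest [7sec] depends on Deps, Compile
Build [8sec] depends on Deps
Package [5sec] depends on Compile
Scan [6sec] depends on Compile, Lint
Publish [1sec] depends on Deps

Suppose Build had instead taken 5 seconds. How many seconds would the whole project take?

Critical path before the change: Deps→Compile→Lint→Scan = 6+1+3+6 = 16 giving 16 seconds.
The longest path through Build is only 14 seconds, so Build has float 2.
The critical path is still Deps→Compile→Lint→Scan; finish is now 16 seconds.

16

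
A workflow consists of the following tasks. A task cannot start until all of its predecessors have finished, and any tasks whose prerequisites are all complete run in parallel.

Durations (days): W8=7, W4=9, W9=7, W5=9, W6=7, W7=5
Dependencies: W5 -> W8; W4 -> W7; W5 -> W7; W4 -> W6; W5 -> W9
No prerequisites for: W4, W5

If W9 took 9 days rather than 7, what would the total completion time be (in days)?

18

Critical path before the change: W5→W9 = 9+7 = 16 giving 16 days.
W9 lies on that path, so at 9 days the path becomes 18 days.
No other chain overtakes it, so the finish is 18 days.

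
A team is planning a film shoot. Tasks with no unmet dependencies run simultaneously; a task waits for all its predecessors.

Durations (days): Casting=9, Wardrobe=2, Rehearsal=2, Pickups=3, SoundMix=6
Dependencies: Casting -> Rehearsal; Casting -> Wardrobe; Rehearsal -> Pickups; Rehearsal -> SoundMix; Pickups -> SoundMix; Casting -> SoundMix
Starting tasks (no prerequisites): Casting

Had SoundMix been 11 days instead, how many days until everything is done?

As given, the longest chain is Casting→Rehearsal→Pickups→SoundMix = 9+2+3+6 = 20, so the finish is 20 days.
SoundMix lies on that path, so at 11 days the path becomes 25 days.
No other chain overtakes it, so the finish is 25 days.

25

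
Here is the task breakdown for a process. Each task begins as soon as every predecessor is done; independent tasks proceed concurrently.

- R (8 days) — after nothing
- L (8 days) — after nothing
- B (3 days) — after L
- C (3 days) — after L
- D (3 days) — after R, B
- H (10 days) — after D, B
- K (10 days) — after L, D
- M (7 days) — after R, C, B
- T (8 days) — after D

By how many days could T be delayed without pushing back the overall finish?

The longest chain is L→B→D→H = 8+3+3+10 = 24; overall finish 24 days.
T finishes as early as 22 and must finish by 24.
Slack of T = 16 − 14 = 2 days.

2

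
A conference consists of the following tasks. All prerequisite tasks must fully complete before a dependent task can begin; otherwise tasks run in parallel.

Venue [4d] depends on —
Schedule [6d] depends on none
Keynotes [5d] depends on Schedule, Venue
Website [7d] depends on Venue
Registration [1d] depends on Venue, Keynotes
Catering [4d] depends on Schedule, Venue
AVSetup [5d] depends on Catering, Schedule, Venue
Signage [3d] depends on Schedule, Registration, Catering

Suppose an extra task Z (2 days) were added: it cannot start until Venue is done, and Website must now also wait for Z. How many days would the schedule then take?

Originally the schedule takes 15 days.
With Z inserted, Website now waits for max(Venue, Z).
New critical path: Schedule→Keynotes→Registration→Signage = 6+5+1+3 = 15 ⇒ 15 days.

15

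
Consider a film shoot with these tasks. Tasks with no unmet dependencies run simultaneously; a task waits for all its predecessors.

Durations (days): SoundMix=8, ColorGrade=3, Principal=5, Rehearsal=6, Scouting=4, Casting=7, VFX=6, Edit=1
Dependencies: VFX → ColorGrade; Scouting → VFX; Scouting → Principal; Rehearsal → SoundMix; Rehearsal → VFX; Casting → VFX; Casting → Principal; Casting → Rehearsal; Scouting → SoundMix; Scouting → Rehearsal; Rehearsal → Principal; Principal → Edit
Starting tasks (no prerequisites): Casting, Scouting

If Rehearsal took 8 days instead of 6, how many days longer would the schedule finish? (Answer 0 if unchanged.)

2

Baseline: Casting→Rehearsal→VFX→ColorGrade = 7+6+6+3 = 22 → 22 days.
Rehearsal is on the critical path; changing it to 8 makes that path 24 days.
No other chain overtakes it, so the finish is 24 days.
Change in finish: 24 − 22 = +2 days.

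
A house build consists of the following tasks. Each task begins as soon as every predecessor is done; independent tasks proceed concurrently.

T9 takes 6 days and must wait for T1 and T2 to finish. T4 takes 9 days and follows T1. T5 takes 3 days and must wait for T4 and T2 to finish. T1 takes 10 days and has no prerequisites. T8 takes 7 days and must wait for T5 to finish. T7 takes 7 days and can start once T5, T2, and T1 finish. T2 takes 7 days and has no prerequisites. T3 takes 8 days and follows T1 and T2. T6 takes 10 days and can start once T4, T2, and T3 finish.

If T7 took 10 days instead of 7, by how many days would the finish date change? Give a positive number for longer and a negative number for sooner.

3

As given, the longest chain is T1→T4→T5→T7 = 10+9+3+7 = 29, so the finish is 29 days.
T7 is on the critical path; changing it to 10 makes that path 32 days.
The critical path is still T1→T4→T5→T7; finish is now 32 days.
Change in finish: 32 − 29 = +3 days.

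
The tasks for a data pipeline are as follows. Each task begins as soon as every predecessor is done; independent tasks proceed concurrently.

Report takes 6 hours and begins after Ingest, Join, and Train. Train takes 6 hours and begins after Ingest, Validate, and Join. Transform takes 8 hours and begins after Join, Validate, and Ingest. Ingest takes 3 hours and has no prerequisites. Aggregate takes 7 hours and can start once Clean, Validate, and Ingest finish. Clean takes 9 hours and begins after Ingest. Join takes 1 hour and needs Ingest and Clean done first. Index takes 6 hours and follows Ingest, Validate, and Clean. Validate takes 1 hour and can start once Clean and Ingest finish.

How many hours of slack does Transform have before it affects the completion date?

4

The longest chain is Ingest→Clean→Validate→Train→Report = 3+9+1+6+6 = 25; overall finish 25 hours.
Longest path through Transform: 21 hours (earliest finish 21, latest finish 25).
Float = 25 − 21 = 4.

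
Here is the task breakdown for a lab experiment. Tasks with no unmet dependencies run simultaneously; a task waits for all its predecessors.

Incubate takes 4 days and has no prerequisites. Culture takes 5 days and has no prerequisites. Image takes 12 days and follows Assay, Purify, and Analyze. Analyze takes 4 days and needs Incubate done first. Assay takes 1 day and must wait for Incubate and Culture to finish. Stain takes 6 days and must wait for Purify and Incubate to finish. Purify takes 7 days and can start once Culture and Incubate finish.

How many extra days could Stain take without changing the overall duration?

Critical path: Culture→Purify→Image = 5+7+12 = 24, so the finish is 24 days.
Longest path through Stain: 18 days (earliest finish 18, latest finish 24).
Slack of Stain = 18 − 12 = 6 days.

6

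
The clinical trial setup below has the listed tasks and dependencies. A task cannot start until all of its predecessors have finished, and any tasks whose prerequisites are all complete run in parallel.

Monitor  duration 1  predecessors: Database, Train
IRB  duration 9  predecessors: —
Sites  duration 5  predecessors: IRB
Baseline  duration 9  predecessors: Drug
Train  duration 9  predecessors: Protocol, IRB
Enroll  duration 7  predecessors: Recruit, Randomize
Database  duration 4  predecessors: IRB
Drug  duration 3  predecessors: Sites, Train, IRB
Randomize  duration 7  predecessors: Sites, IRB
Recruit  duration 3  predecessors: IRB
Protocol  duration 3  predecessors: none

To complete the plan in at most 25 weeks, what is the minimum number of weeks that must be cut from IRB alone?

5

Current finish: 30 weeks; target: 25.
IRB is on every critical path, so each week cut from IRB cuts the finish by one (this holds down to a finish of 24).
Need 30 − 25 = 5 weeks off IRB → IRB becomes 4 weeks, finish becomes 25.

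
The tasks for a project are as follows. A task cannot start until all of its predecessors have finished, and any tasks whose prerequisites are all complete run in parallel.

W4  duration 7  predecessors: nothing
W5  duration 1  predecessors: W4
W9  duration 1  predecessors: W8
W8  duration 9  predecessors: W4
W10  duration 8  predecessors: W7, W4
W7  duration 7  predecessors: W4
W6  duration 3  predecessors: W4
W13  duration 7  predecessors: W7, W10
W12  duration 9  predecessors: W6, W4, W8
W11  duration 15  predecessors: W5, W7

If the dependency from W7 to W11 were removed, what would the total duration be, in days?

Before: longest chain W4→W7→W10→W13 = 7+7+8+7 = 29, finish 29.
Without W7→W11, W11's earliest start moves from 14 to 8.
New critical path: W4→W7→W10→W13 = 7+7+8+7 = 29 ⇒ 29 days.

29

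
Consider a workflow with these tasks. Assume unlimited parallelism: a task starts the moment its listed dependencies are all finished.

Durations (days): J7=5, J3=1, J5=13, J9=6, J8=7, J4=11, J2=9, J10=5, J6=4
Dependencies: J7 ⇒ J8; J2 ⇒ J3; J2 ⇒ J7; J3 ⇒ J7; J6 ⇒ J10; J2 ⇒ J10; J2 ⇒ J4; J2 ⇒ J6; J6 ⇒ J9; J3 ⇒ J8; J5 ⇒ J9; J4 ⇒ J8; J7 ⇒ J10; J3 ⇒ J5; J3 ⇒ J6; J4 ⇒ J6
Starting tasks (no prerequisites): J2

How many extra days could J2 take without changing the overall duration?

0

The longest chain is J2→J4→J6→J9 = 9+11+4+6 = 30; overall finish 30 days.
Longest path through J2: 30 days (earliest finish 9, latest finish 9).
Slack of J2 = 0 − 0 = 0 days.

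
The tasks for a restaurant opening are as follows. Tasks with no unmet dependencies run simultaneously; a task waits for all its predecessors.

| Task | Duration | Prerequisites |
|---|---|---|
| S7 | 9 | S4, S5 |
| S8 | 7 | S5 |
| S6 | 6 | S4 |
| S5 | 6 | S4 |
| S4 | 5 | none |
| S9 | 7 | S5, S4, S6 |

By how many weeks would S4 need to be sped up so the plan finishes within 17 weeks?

3

Current finish: 20 weeks; target: 17.
S4 is on every critical path, so each week cut from S4 cuts the finish by one (this holds down to a finish of 16).
Need 20 − 17 = 3 weeks off S4 → S4 becomes 2 weeks, finish becomes 17.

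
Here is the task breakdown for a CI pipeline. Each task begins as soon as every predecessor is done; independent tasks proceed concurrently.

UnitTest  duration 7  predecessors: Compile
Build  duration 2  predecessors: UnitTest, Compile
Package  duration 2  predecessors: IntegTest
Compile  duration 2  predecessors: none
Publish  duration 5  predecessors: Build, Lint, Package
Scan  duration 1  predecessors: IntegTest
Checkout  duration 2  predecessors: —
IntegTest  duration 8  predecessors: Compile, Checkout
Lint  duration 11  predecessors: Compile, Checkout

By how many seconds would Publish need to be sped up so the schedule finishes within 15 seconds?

3

Current finish: 18 seconds; target: 15.
Publish is on every critical path, so each second cut from Publish cuts the finish by one (this holds down to a finish of 14).
Need 18 − 15 = 3 seconds off Publish → Publish becomes 2 seconds, finish becomes 15.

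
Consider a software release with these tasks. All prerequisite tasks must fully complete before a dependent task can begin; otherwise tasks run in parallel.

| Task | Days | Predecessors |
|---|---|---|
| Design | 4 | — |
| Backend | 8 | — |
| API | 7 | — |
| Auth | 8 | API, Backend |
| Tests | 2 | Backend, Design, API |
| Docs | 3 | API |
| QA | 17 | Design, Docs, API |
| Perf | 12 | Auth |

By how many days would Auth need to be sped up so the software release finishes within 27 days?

1

Current finish: 28 days; target: 27.
Auth is on every critical path, so each day cut from Auth cuts the finish by one (this holds down to a finish of 27).
Need 28 − 27 = 1 day off Auth → Auth becomes 7 days, finish becomes 27.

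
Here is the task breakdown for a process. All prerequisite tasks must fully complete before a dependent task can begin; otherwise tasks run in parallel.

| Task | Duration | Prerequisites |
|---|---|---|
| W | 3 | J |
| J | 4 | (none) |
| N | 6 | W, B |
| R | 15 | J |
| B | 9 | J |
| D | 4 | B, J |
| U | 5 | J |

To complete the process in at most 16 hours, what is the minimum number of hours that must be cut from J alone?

Current finish: 19 hours; target: 16.
J is on every critical path, so each hour cut from J cuts the finish by one (this holds down to a finish of 16).
Need 19 − 16 = 3 hours off J → J becomes 1 hour, finish becomes 16.

3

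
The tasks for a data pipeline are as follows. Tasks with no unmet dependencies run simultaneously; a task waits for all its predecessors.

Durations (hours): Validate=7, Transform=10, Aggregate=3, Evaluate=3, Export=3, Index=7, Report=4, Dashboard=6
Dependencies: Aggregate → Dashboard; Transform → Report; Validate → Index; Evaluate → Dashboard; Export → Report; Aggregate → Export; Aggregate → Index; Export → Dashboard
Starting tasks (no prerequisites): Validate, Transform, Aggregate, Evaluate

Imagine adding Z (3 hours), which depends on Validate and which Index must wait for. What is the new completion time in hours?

Originally the schedule takes 14 hours.
With Z inserted, Index now waits for max(Aggregate, Validate, Z).
New critical path: Validate→Z→Index = 7+3+7 = 17 ⇒ 17 hours.

17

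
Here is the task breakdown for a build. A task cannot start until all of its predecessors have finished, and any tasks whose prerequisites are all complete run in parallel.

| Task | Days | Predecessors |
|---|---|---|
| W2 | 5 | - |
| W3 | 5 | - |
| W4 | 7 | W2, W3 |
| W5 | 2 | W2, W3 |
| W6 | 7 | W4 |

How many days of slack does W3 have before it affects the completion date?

The longest chain is W2→W4→W6 = 5+7+7 = 19; overall finish 19 days.
W3 finishes as early as 5 and must finish by 5.
So W3 can slip 5 − 5 = 0 days.

0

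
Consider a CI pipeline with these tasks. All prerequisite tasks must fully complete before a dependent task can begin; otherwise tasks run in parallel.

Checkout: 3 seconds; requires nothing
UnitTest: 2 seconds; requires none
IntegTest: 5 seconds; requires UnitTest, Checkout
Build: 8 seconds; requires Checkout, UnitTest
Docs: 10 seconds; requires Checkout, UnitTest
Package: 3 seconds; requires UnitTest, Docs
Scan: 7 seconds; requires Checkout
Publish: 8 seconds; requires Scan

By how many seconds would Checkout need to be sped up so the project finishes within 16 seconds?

Current finish: 18 seconds; target: 16.
Checkout is on every critical path, so each second cut from Checkout cuts the finish by one (this holds down to a finish of 16).
Need 18 − 16 = 2 seconds off Checkout → Checkout becomes 1 second, finish becomes 16.

2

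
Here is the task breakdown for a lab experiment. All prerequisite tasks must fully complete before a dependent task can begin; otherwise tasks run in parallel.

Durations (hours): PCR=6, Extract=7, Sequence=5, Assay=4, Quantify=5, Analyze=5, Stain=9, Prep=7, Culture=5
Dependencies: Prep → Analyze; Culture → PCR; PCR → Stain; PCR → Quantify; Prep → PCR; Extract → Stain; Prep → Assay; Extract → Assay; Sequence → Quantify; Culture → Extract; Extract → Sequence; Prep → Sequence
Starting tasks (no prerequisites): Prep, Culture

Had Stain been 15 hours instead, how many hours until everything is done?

The binding path is Prep→PCR→Stain = 7+6+9 = 22; finish at 22 hours.
Stain is on the critical path; changing it to 15 makes that path 28 hours.
That remains the longest chain; total 28 hours.

28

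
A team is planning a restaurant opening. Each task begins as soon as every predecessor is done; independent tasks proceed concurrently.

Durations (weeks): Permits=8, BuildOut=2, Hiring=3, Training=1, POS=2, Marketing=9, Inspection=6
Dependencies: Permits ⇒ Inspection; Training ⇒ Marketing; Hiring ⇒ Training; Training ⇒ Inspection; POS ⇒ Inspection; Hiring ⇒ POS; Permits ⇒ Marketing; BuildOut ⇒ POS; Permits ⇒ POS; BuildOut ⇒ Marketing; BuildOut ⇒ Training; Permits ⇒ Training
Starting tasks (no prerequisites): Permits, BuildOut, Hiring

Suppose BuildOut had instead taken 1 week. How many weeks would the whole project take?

18

As given, the longest chain is Permits→Training→Marketing = 8+1+9 = 18, so the finish is 18 weeks.
BuildOut is off the critical path — its longest chain is 12 weeks, giving 6 of slack.
No other chain overtakes it, so the finish is 18 weeks.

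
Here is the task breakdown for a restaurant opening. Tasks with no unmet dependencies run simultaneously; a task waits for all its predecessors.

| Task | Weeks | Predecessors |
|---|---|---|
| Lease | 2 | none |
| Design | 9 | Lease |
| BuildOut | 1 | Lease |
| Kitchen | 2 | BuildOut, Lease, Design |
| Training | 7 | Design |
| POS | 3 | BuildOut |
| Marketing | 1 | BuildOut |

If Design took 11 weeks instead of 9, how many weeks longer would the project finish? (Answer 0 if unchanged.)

Baseline: Lease→Design→Training = 2+9+7 = 18 → 18 weeks.
Design is on the critical path; changing it to 11 makes that path 20 weeks.
The critical path is still Lease→Design→Training; finish is now 20 weeks.
Change in finish: 20 − 18 = +2 weeks.

2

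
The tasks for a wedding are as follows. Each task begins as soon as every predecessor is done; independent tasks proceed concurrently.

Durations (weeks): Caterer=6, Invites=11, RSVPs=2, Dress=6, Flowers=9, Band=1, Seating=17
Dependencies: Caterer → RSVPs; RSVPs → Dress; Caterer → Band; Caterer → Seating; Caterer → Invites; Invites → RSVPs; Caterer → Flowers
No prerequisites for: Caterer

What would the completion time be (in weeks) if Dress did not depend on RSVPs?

23

Before: longest chain Caterer→Invites→RSVPs→Dress = 6+11+2+6 = 25, finish 25.
Without RSVPs→Dress, Dress's earliest start moves from 19 to 0.
New critical path: Caterer→Seating = 6+17 = 23 ⇒ 23 weeks.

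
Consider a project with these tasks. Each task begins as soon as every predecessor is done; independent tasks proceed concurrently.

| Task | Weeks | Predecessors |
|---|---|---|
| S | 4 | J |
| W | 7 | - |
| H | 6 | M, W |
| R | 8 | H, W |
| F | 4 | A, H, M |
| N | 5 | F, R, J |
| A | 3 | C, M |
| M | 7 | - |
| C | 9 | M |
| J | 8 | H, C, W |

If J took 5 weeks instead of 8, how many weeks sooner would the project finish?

The binding path is M→C→J→N = 7+9+8+5 = 29; finish at 29 weeks.
Since J is critical, the -3 change carries straight to that chain (now 26 weeks).
Now M→C→A→F→N = 7+9+3+4+5 = 28 is longest, so the finish becomes 28 weeks.
Change in finish: 28 − 29 = -1 weeks.

1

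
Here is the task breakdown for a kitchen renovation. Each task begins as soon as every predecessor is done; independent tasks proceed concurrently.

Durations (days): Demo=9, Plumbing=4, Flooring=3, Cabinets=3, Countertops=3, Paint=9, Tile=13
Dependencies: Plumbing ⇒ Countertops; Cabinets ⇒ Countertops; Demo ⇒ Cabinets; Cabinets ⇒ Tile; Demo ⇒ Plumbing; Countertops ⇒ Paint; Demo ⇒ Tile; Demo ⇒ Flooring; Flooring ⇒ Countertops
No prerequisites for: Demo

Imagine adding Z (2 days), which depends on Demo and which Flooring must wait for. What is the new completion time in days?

26

Originally the job takes 25 days.
With Z inserted, Flooring now waits for max(Demo, Z).
New critical path: Demo→Z→Flooring→Countertops→Paint = 9+2+3+3+9 = 26 ⇒ 26 days.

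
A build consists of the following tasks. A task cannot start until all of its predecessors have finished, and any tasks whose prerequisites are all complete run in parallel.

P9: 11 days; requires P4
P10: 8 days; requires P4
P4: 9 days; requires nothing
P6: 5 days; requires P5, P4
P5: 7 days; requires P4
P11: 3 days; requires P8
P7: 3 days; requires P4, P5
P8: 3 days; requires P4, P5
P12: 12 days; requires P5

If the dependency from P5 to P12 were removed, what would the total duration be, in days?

22

Original critical path: P4→P5→P12 = 9+7+12 = 28 ⇒ 28 days.
Without P5→P12, P12's earliest start moves from 16 to 0.
After: P4→P5→P8→P11 = 9+7+3+3 = 22 → 22 days.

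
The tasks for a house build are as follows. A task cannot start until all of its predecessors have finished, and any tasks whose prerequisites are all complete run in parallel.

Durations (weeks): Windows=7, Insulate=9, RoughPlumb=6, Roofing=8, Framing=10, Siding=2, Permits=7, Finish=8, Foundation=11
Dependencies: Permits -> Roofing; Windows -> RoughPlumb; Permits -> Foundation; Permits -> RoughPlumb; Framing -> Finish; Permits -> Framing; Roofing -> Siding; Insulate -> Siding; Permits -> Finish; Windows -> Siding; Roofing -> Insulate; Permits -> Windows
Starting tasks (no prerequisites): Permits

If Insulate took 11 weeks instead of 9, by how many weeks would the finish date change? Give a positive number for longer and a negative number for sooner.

Baseline: Permits→Roofing→Insulate→Siding = 7+8+9+2 = 26 → 26 weeks.
Insulate is on the critical path; changing it to 11 makes that path 28 weeks.
The critical path is still Permits→Roofing→Insulate→Siding; finish is now 28 weeks.
Change in finish: 28 − 26 = +2 weeks.

2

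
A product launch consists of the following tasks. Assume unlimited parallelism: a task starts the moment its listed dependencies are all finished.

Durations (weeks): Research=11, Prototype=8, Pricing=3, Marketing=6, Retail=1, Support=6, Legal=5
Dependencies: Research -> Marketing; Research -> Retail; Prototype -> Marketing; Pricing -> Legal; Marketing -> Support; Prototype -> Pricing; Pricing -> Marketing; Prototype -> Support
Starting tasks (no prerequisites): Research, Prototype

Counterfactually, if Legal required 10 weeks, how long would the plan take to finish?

23

Actual critical path: Research→Marketing→Support = 11+6+6 = 23 ⇒ 23 weeks.
The longest path through Legal is only 16 weeks, so Legal has float 7.
The critical path is still Research→Marketing→Support; finish is now 23 weeks.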